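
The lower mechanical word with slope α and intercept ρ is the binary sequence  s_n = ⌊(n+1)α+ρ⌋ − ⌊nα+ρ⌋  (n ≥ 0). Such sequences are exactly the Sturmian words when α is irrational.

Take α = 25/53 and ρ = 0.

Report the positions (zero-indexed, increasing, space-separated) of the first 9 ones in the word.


n=0: ⌊25/53⌋−⌊0/53⌋ = 0−0 = 0
n=1: ⌊50/53⌋−⌊25/53⌋ = 0−0 = 0
n=2: ⌊75/53⌋−⌊50/53⌋ = 1−0 = 1  ← one
n=3: ⌊100/53⌋−⌊75/53⌋ = 1−1 = 0
n=4: ⌊125/53⌋−⌊100/53⌋ = 2−1 = 1  ← one
n=5: ⌊150/53⌋−⌊125/53⌋ = 2−2 = 0
n=6: ⌊175/53⌋−⌊150/53⌋ = 3−2 = 1  ← one
n=7: ⌊200/53⌋−⌊175/53⌋ = 3−3 = 0
n=8: ⌊225/53⌋−⌊200/53⌋ = 4−3 = 1  ← one
n=9: ⌊250/53⌋−⌊225/53⌋ = 4−4 = 0
n=10: ⌊275/53⌋−⌊250/53⌋ = 5−4 = 1  ← one
n=11: ⌊300/53⌋−⌊275/53⌋ = 5−5 = 0
n=12: ⌊325/53⌋−⌊300/53⌋ = 6−5 = 1  ← one
n=13: ⌊350/53⌋−⌊325/53⌋ = 6−6 = 0
n=14: ⌊375/53⌋−⌊350/53⌋ = 7−6 = 1  ← one
n=15: ⌊400/53⌋−⌊375/53⌋ = 7−7 = 0
n=16: ⌊425/53⌋−⌊400/53⌋ = 8−7 = 1  ← one
n=17: ⌊450/53⌋−⌊425/53⌋ = 8−8 = 0
n=18: ⌊475/53⌋−⌊450/53⌋ = 8−8 = 0
n=19: ⌊500/53⌋−⌊475/53⌋ = 9−8 = 1  ← one
positions of the first 9 ones: 2 4 6 8 10 12 14 16 19

2 4 6 8 10 12 14 16 19


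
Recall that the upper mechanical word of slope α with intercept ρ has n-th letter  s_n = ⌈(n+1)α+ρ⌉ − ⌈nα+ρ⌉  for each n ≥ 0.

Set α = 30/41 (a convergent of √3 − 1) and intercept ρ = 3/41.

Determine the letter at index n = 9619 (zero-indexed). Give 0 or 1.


(n+1)α + ρ = (9620·30 + 3) / 41 = 288603/41
nα + ρ     = (9619·30 + 3) / 41 = 288573/41
⌈288603/41⌉ = 7040,  ⌈288573/41⌉ = 7039
s_{9619} = 7040 − 7039 = 1

1


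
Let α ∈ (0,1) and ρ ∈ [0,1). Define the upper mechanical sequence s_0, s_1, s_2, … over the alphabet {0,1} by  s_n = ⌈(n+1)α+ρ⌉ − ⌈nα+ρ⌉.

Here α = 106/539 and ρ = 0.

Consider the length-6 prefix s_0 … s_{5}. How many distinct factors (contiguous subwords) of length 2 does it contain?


3

t_n = ⌈(n·106)/539⌉ for n = 0 … 6:
  n=0…6: ⌈0/539⌉=0 ⌈106/539⌉=1 ⌈212/539⌉=1 ⌈318/539⌉=1 ⌈424/539⌉=1 ⌈530/539⌉=1 ⌈636/539⌉=2
s_n = t_(n+1) − t_n for n = 0 … 5 gives
prefix = 100001
slide a length-2 window over [0..1] … [4..5] (5 windows); first occurrence of each distinct factor:
  [  0..  1] 10
  [  1..  2] 00
  [  4..  5] 01
  (the other 2 windows repeat one of these)
distinct factors: {00, 01, 10}
count = 3  (Sturmian bound for length 2 is 3)


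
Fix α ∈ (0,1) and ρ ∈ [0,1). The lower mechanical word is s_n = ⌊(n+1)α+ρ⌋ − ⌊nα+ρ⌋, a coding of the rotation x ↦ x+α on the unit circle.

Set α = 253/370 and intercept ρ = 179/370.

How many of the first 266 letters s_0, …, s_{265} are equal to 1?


#1s = Σ_{n=0}^{265} s_n = Σ_{n=0}^{265} (⌊(n+1)α+ρ⌋ − ⌊nα+ρ⌋)
the sum telescopes: every ⌊nα+ρ⌋ with 0 < n < 266 appears once with + and once with −, leaving ⌊266α+ρ⌋ − ⌊0·α+ρ⌋
266α + ρ = (266·253 + 179) / 370 = 67477/370
ρ = 179/370
⌊67477/370⌋ = 182,  ⌊179/370⌋ = 0
#1s = 182 − 0 = 182

182


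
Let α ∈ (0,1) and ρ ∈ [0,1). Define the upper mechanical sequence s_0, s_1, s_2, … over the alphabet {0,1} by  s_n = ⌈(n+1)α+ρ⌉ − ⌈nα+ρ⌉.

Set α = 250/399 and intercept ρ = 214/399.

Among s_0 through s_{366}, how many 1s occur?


230

#1s = Σ_{n=0}^{366} s_n = Σ_{n=0}^{366} (⌈(n+1)α+ρ⌉ − ⌈nα+ρ⌉)
the sum telescopes: every ⌈nα+ρ⌉ with 0 < n < 367 appears once with + and once with −, leaving ⌈367α+ρ⌉ − ⌈0·α+ρ⌉
367α + ρ = (367·250 + 214) / 399 = 91964/399
ρ = 214/399
⌈91964/399⌉ = 231,  ⌈214/399⌉ = 1
#1s = 231 − 1 = 230


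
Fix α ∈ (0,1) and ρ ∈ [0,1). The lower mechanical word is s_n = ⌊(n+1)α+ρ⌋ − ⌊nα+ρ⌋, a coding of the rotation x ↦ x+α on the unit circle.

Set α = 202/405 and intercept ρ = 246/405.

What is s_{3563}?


1

(n+1)α + ρ = (3564·202 + 246) / 405 = 720174/405
nα + ρ     = (3563·202 + 246) / 405 = 719972/405
⌊720174/405⌋ = 1778,  ⌊719972/405⌋ = 1777
s_{3563} = 1778 − 1777 = 1


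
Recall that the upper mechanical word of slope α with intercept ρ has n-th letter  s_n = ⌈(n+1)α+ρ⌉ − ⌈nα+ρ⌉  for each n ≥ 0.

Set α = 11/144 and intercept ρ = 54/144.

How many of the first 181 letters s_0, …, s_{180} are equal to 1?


14

#1s = Σ_{n=0}^{180} s_n = Σ_{n=0}^{180} (⌈(n+1)α+ρ⌉ − ⌈nα+ρ⌉)
the sum telescopes: every ⌈nα+ρ⌉ with 0 < n < 181 appears once with + and once with −, leaving ⌈181α+ρ⌉ − ⌈0·α+ρ⌉
181α + ρ = (181·11 + 54) / 144 = 2045/144
ρ = 54/144
⌈2045/144⌉ = 15,  ⌈54/144⌉ = 1
#1s = 15 − 1 = 14


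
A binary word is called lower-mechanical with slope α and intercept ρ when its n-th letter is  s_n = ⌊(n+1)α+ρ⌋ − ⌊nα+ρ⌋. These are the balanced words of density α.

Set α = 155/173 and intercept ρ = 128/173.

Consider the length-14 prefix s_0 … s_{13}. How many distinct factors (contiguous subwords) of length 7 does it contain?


t_n = ⌊(n·155+128)/173⌋ for n = 0 … 14:
  n=0…9: ⌊128/173⌋=0 ⌊283/173⌋=1 ⌊438/173⌋=2 ⌊593/173⌋=3 ⌊748/173⌋=4 ⌊903/173⌋=5 ⌊1058/173⌋=6 ⌊1213/173⌋=7 ⌊1368/173⌋=7 ⌊1523/173⌋=8
  n=10…14: ⌊1678/173⌋=9 ⌊1833/173⌋=10 ⌊1988/173⌋=11 ⌊2143/173⌋=12 ⌊2298/173⌋=13
s_n = t_(n+1) − t_n for n = 0 … 13 gives
prefix = 11111110111111
slide a length-7 window over [0..6] … [7..13] (8 windows); first occurrence of each distinct factor:
  [  0..  6] 1111111
  [  1..  7] 1111110
  [  2..  8] 1111101
  [  3..  9] 1111011
  [  4.. 10] 1110111
  [  5.. 11] 1101111
  [  6.. 12] 1011111
  [  7.. 13] 0111111
distinct factors: {0111111, 1011111, 1101111, 1110111, 1111011, 1111101, 1111110, 1111111}
count = 8  (Sturmian bound for length 7 is 8)

8


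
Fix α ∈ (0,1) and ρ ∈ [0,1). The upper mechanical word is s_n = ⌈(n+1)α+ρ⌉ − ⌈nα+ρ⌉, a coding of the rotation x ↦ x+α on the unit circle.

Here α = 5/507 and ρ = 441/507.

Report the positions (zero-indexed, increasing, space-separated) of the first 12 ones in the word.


n=0: ⌈446/507⌉−⌈441/507⌉ = 1−1 = 0
n=1: ⌈451/507⌉−⌈446/507⌉ = 1−1 = 0
  …
n=13: ⌈511/507⌉−⌈506/507⌉ = 2−1 = 1  ← one
n=14: ⌈516/507⌉−⌈511/507⌉ = 2−2 = 0
n=15: ⌈521/507⌉−⌈516/507⌉ = 2−2 = 0
  …
n=114: ⌈1016/507⌉−⌈1011/507⌉ = 3−2 = 1  ← one
n=115: ⌈1021/507⌉−⌈1016/507⌉ = 3−3 = 0
n=116: ⌈1026/507⌉−⌈1021/507⌉ = 3−3 = 0
  …
n=216: ⌈1526/507⌉−⌈1521/507⌉ = 4−3 = 1  ← one
n=217: ⌈1531/507⌉−⌈1526/507⌉ = 4−4 = 0
n=218: ⌈1536/507⌉−⌈1531/507⌉ = 4−4 = 0
  …
n=317: ⌈2031/507⌉−⌈2026/507⌉ = 5−4 = 1  ← one
n=318: ⌈2036/507⌉−⌈2031/507⌉ = 5−5 = 0
n=319: ⌈2041/507⌉−⌈2036/507⌉ = 5−5 = 0
  …
n=418: ⌈2536/507⌉−⌈2531/507⌉ = 6−5 = 1  ← one
n=419: ⌈2541/507⌉−⌈2536/507⌉ = 6−6 = 0
n=420: ⌈2546/507⌉−⌈2541/507⌉ = 6−6 = 0
  …
n=520: ⌈3046/507⌉−⌈3041/507⌉ = 7−6 = 1  ← one
n=521: ⌈3051/507⌉−⌈3046/507⌉ = 7−7 = 0
n=522: ⌈3056/507⌉−⌈3051/507⌉ = 7−7 = 0
  …
n=621: ⌈3551/507⌉−⌈3546/507⌉ = 8−7 = 1  ← one
n=622: ⌈3556/507⌉−⌈3551/507⌉ = 8−8 = 0
n=623: ⌈3561/507⌉−⌈3556/507⌉ = 8−8 = 0
  …
n=723: ⌈4061/507⌉−⌈4056/507⌉ = 9−8 = 1  ← one
n=724: ⌈4066/507⌉−⌈4061/507⌉ = 9−9 = 0
n=725: ⌈4071/507⌉−⌈4066/507⌉ = 9−9 = 0
  …
n=824: ⌈4566/507⌉−⌈4561/507⌉ = 10−9 = 1  ← one
n=825: ⌈4571/507⌉−⌈4566/507⌉ = 10−10 = 0
n=826: ⌈4576/507⌉−⌈4571/507⌉ = 10−10 = 0
  …
n=925: ⌈5071/507⌉−⌈5066/507⌉ = 11−10 = 1  ← one
n=926: ⌈5076/507⌉−⌈5071/507⌉ = 11−11 = 0
n=927: ⌈5081/507⌉−⌈5076/507⌉ = 11−11 = 0
  …
n=1027: ⌈5581/507⌉−⌈5576/507⌉ = 12−11 = 1  ← one
n=1028: ⌈5586/507⌉−⌈5581/507⌉ = 12−12 = 0
n=1029: ⌈5591/507⌉−⌈5586/507⌉ = 12−12 = 0
  …
n=1128: ⌈6086/507⌉−⌈6081/507⌉ = 13−12 = 1  ← one
positions of the first 12 ones: 13 114 216 317 418 520 621 723 824 925 1027 1128

13 114 216 317 418 520 621 723 824 925 1027 1128


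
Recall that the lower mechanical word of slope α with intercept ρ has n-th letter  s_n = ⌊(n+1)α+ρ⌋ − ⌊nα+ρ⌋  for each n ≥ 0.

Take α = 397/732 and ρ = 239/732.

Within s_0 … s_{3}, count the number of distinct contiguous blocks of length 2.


t_n = ⌊(n·397+239)/732⌋ for n = 0 … 4:
  n=0…4: ⌊239/732⌋=0 ⌊636/732⌋=0 ⌊1033/732⌋=1 ⌊1430/732⌋=1 ⌊1827/732⌋=2
s_n = t_(n+1) − t_n for n = 0 … 3 gives
prefix = 0101
slide a length-2 window over [0..1] … [2..3] (3 windows); first occurrence of each distinct factor:
  [  0..  1] 01
  [  1..  2] 10
  (the other 1 window repeats one of these)
distinct factors: {01, 10}
count = 2  (Sturmian bound for length 2 is 3)

2


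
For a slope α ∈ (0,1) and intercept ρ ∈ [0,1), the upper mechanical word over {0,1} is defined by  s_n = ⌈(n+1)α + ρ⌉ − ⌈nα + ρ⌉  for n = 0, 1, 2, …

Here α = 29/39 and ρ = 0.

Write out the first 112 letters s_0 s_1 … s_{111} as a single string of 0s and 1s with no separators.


1110111011101110111011101110111011101101110111011101110111011101110111011101101110111011101110111011101110111011

n=0: ⌈(1·29)/39⌉ − ⌈(0·29)/39⌉ = ⌈29/39⌉ − ⌈0/39⌉ = 1 − 0 = 1
n=1: ⌈(2·29)/39⌉ − ⌈(1·29)/39⌉ = ⌈58/39⌉ − ⌈29/39⌉ = 2 − 1 = 1
n=2: ⌈(3·29)/39⌉ − ⌈(2·29)/39⌉ = ⌈87/39⌉ − ⌈58/39⌉ = 3 − 2 = 1
n=3: ⌈(4·29)/39⌉ − ⌈(3·29)/39⌉ = ⌈116/39⌉ − ⌈87/39⌉ = 3 − 3 = 0
n=4: ⌈(5·29)/39⌉ − ⌈(4·29)/39⌉ = ⌈145/39⌉ − ⌈116/39⌉ = 4 − 3 = 1
n=5: ⌈(6·29)/39⌉ − ⌈(5·29)/39⌉ = ⌈174/39⌉ − ⌈145/39⌉ = 5 − 4 = 1
n=6: ⌈(7·29)/39⌉ − ⌈(6·29)/39⌉ = ⌈203/39⌉ − ⌈174/39⌉ = 6 − 5 = 1
n=7: ⌈(8·29)/39⌉ − ⌈(7·29)/39⌉ = ⌈232/39⌉ − ⌈203/39⌉ = 6 − 6 = 0
n=8: ⌈(9·29)/39⌉ − ⌈(8·29)/39⌉ = ⌈261/39⌉ − ⌈232/39⌉ = 7 − 6 = 1
n=9: ⌈(10·29)/39⌉ − ⌈(9·29)/39⌉ = ⌈290/39⌉ − ⌈261/39⌉ = 8 − 7 = 1
n=10: ⌈(11·29)/39⌉ − ⌈(10·29)/39⌉ = ⌈319/39⌉ − ⌈290/39⌉ = 9 − 8 = 1
n=11: ⌈(12·29)/39⌉ − ⌈(11·29)/39⌉ = ⌈348/39⌉ − ⌈319/39⌉ = 9 − 9 = 0
n=12: ⌈(13·29)/39⌉ − ⌈(12·29)/39⌉ = ⌈377/39⌉ − ⌈348/39⌉ = 10 − 9 = 1
n=13: ⌈(14·29)/39⌉ − ⌈(13·29)/39⌉ = ⌈406/39⌉ − ⌈377/39⌉ = 11 − 10 = 1
n=14: ⌈(15·29)/39⌉ − ⌈(14·29)/39⌉ = ⌈435/39⌉ − ⌈406/39⌉ = 12 − 11 = 1
n=15: ⌈(16·29)/39⌉ − ⌈(15·29)/39⌉ = ⌈464/39⌉ − ⌈435/39⌉ = 12 − 12 = 0
n=16: ⌈(17·29)/39⌉ − ⌈(16·29)/39⌉ = ⌈493/39⌉ − ⌈464/39⌉ = 13 − 12 = 1
n=17: ⌈(18·29)/39⌉ − ⌈(17·29)/39⌉ = ⌈522/39⌉ − ⌈493/39⌉ = 14 − 13 = 1
n=18: ⌈(19·29)/39⌉ − ⌈(18·29)/39⌉ = ⌈551/39⌉ − ⌈522/39⌉ = 15 − 14 = 1
n=19: ⌈(20·29)/39⌉ − ⌈(19·29)/39⌉ = ⌈580/39⌉ − ⌈551/39⌉ = 15 − 15 = 0
n=20: ⌈(21·29)/39⌉ − ⌈(20·29)/39⌉ = ⌈609/39⌉ − ⌈580/39⌉ = 16 − 15 = 1
n=21: ⌈(22·29)/39⌉ − ⌈(21·29)/39⌉ = ⌈638/39⌉ − ⌈609/39⌉ = 17 − 16 = 1
n=22: ⌈(23·29)/39⌉ − ⌈(22·29)/39⌉ = ⌈667/39⌉ − ⌈638/39⌉ = 18 − 17 = 1
n=23: ⌈(24·29)/39⌉ − ⌈(23·29)/39⌉ = ⌈696/39⌉ − ⌈667/39⌉ = 18 − 18 = 0
n=24: ⌈(25·29)/39⌉ − ⌈(24·29)/39⌉ = ⌈725/39⌉ − ⌈696/39⌉ = 19 − 18 = 1
n=25: ⌈(26·29)/39⌉ − ⌈(25·29)/39⌉ = ⌈754/39⌉ − ⌈725/39⌉ = 20 − 19 = 1
n=26: ⌈(27·29)/39⌉ − ⌈(26·29)/39⌉ = ⌈783/39⌉ − ⌈754/39⌉ = 21 − 20 = 1
n=27: ⌈(28·29)/39⌉ − ⌈(27·29)/39⌉ = ⌈812/39⌉ − ⌈783/39⌉ = 21 − 21 = 0
n=28: ⌈(29·29)/39⌉ − ⌈(28·29)/39⌉ = ⌈841/39⌉ − ⌈812/39⌉ = 22 − 21 = 1
n=29: ⌈(30·29)/39⌉ − ⌈(29·29)/39⌉ = ⌈870/39⌉ − ⌈841/39⌉ = 23 − 22 = 1
n=30: ⌈(31·29)/39⌉ − ⌈(30·29)/39⌉ = ⌈899/39⌉ − ⌈870/39⌉ = 24 − 23 = 1
n=31: ⌈(32·29)/39⌉ − ⌈(31·29)/39⌉ = ⌈928/39⌉ − ⌈899/39⌉ = 24 − 24 = 0
n=32: ⌈(33·29)/39⌉ − ⌈(32·29)/39⌉ = ⌈957/39⌉ − ⌈928/39⌉ = 25 − 24 = 1
n=33: ⌈(34·29)/39⌉ − ⌈(33·29)/39⌉ = ⌈986/39⌉ − ⌈957/39⌉ = 26 − 25 = 1
n=34: ⌈(35·29)/39⌉ − ⌈(34·29)/39⌉ = ⌈1015/39⌉ − ⌈986/39⌉ = 27 − 26 = 1
n=35: ⌈(36·29)/39⌉ − ⌈(35·29)/39⌉ = ⌈1044/39⌉ − ⌈1015/39⌉ = 27 − 27 = 0
n=36: ⌈(37·29)/39⌉ − ⌈(36·29)/39⌉ = ⌈1073/39⌉ − ⌈1044/39⌉ = 28 − 27 = 1
n=37: ⌈(38·29)/39⌉ − ⌈(37·29)/39⌉ = ⌈1102/39⌉ − ⌈1073/39⌉ = 29 − 28 = 1
n=38: ⌈(39·29)/39⌉ − ⌈(38·29)/39⌉ = ⌈1131/39⌉ − ⌈1102/39⌉ = 29 − 29 = 0
n=39: ⌈(40·29)/39⌉ − ⌈(39·29)/39⌉ = ⌈1160/39⌉ − ⌈1131/39⌉ = 30 − 29 = 1
n=40: ⌈(41·29)/39⌉ − ⌈(40·29)/39⌉ = ⌈1189/39⌉ − ⌈1160/39⌉ = 31 − 30 = 1
n=41: ⌈(42·29)/39⌉ − ⌈(41·29)/39⌉ = ⌈1218/39⌉ − ⌈1189/39⌉ = 32 − 31 = 1
n=42: ⌈(43·29)/39⌉ − ⌈(42·29)/39⌉ = ⌈1247/39⌉ − ⌈1218/39⌉ = 32 − 32 = 0
n=43: ⌈(44·29)/39⌉ − ⌈(43·29)/39⌉ = ⌈1276/39⌉ − ⌈1247/39⌉ = 33 − 32 = 1
n=44: ⌈(45·29)/39⌉ − ⌈(44·29)/39⌉ = ⌈1305/39⌉ − ⌈1276/39⌉ = 34 − 33 = 1
n=45: ⌈(46·29)/39⌉ − ⌈(45·29)/39⌉ = ⌈1334/39⌉ − ⌈1305/39⌉ = 35 − 34 = 1
n=46: ⌈(47·29)/39⌉ − ⌈(46·29)/39⌉ = ⌈1363/39⌉ − ⌈1334/39⌉ = 35 − 35 = 0
n=47: ⌈(48·29)/39⌉ − ⌈(47·29)/39⌉ = ⌈1392/39⌉ − ⌈1363/39⌉ = 36 − 35 = 1
n=48: ⌈(49·29)/39⌉ − ⌈(48·29)/39⌉ = ⌈1421/39⌉ − ⌈1392/39⌉ = 37 − 36 = 1
n=49: ⌈(50·29)/39⌉ − ⌈(49·29)/39⌉ = ⌈1450/39⌉ − ⌈1421/39⌉ = 38 − 37 = 1
n=50: ⌈(51·29)/39⌉ − ⌈(50·29)/39⌉ = ⌈1479/39⌉ − ⌈1450/39⌉ = 38 − 38 = 0
n=51: ⌈(52·29)/39⌉ − ⌈(51·29)/39⌉ = ⌈1508/39⌉ − ⌈1479/39⌉ = 39 − 38 = 1
n=52: ⌈(53·29)/39⌉ − ⌈(52·29)/39⌉ = ⌈1537/39⌉ − ⌈1508/39⌉ = 40 − 39 = 1
n=53: ⌈(54·29)/39⌉ − ⌈(53·29)/39⌉ = ⌈1566/39⌉ − ⌈1537/39⌉ = 41 − 40 = 1
n=54: ⌈(55·29)/39⌉ − ⌈(54·29)/39⌉ = ⌈1595/39⌉ − ⌈1566/39⌉ = 41 − 41 = 0
n=55: ⌈(56·29)/39⌉ − ⌈(55·29)/39⌉ = ⌈1624/39⌉ − ⌈1595/39⌉ = 42 − 41 = 1
n=56: ⌈(57·29)/39⌉ − ⌈(56·29)/39⌉ = ⌈1653/39⌉ − ⌈1624/39⌉ = 43 − 42 = 1
n=57: ⌈(58·29)/39⌉ − ⌈(57·29)/39⌉ = ⌈1682/39⌉ − ⌈1653/39⌉ = 44 − 43 = 1
n=58: ⌈(59·29)/39⌉ − ⌈(58·29)/39⌉ = ⌈1711/39⌉ − ⌈1682/39⌉ = 44 − 44 = 0
n=59: ⌈(60·29)/39⌉ − ⌈(59·29)/39⌉ = ⌈1740/39⌉ − ⌈1711/39⌉ = 45 − 44 = 1
n=60: ⌈(61·29)/39⌉ − ⌈(60·29)/39⌉ = ⌈1769/39⌉ − ⌈1740/39⌉ = 46 − 45 = 1
n=61: ⌈(62·29)/39⌉ − ⌈(61·29)/39⌉ = ⌈1798/39⌉ − ⌈1769/39⌉ = 47 − 46 = 1
n=62: ⌈(63·29)/39⌉ − ⌈(62·29)/39⌉ = ⌈1827/39⌉ − ⌈1798/39⌉ = 47 − 47 = 0
n=63: ⌈(64·29)/39⌉ − ⌈(63·29)/39⌉ = ⌈1856/39⌉ − ⌈1827/39⌉ = 48 − 47 = 1
n=64: ⌈(65·29)/39⌉ − ⌈(64·29)/39⌉ = ⌈1885/39⌉ − ⌈1856/39⌉ = 49 − 48 = 1
n=65: ⌈(66·29)/39⌉ − ⌈(65·29)/39⌉ = ⌈1914/39⌉ − ⌈1885/39⌉ = 50 − 49 = 1
n=66: ⌈(67·29)/39⌉ − ⌈(66·29)/39⌉ = ⌈1943/39⌉ − ⌈1914/39⌉ = 50 − 50 = 0
n=67: ⌈(68·29)/39⌉ − ⌈(67·29)/39⌉ = ⌈1972/39⌉ − ⌈1943/39⌉ = 51 − 50 = 1
n=68: ⌈(69·29)/39⌉ − ⌈(68·29)/39⌉ = ⌈2001/39⌉ − ⌈1972/39⌉ = 52 − 51 = 1
n=69: ⌈(70·29)/39⌉ − ⌈(69·29)/39⌉ = ⌈2030/39⌉ − ⌈2001/39⌉ = 53 − 52 = 1
n=70: ⌈(71·29)/39⌉ − ⌈(70·29)/39⌉ = ⌈2059/39⌉ − ⌈2030/39⌉ = 53 − 53 = 0
n=71: ⌈(72·29)/39⌉ − ⌈(71·29)/39⌉ = ⌈2088/39⌉ − ⌈2059/39⌉ = 54 − 53 = 1
n=72: ⌈(73·29)/39⌉ − ⌈(72·29)/39⌉ = ⌈2117/39⌉ − ⌈2088/39⌉ = 55 − 54 = 1
n=73: ⌈(74·29)/39⌉ − ⌈(73·29)/39⌉ = ⌈2146/39⌉ − ⌈2117/39⌉ = 56 − 55 = 1
n=74: ⌈(75·29)/39⌉ − ⌈(74·29)/39⌉ = ⌈2175/39⌉ − ⌈2146/39⌉ = 56 − 56 = 0
n=75: ⌈(76·29)/39⌉ − ⌈(75·29)/39⌉ = ⌈2204/39⌉ − ⌈2175/39⌉ = 57 − 56 = 1
n=76: ⌈(77·29)/39⌉ − ⌈(76·29)/39⌉ = ⌈2233/39⌉ − ⌈2204/39⌉ = 58 − 57 = 1
n=77: ⌈(78·29)/39⌉ − ⌈(77·29)/39⌉ = ⌈2262/39⌉ − ⌈2233/39⌉ = 58 − 58 = 0
n=78: ⌈(79·29)/39⌉ − ⌈(78·29)/39⌉ = ⌈2291/39⌉ − ⌈2262/39⌉ = 59 − 58 = 1
n=79: ⌈(80·29)/39⌉ − ⌈(79·29)/39⌉ = ⌈2320/39⌉ − ⌈2291/39⌉ = 60 − 59 = 1
n=80: ⌈(81·29)/39⌉ − ⌈(80·29)/39⌉ = ⌈2349/39⌉ − ⌈2320/39⌉ = 61 − 60 = 1
n=81: ⌈(82·29)/39⌉ − ⌈(81·29)/39⌉ = ⌈2378/39⌉ − ⌈2349/39⌉ = 61 − 61 = 0
n=82: ⌈(83·29)/39⌉ − ⌈(82·29)/39⌉ = ⌈2407/39⌉ − ⌈2378/39⌉ = 62 − 61 = 1
n=83: ⌈(84·29)/39⌉ − ⌈(83·29)/39⌉ = ⌈2436/39⌉ − ⌈2407/39⌉ = 63 − 62 = 1
n=84: ⌈(85·29)/39⌉ − ⌈(84·29)/39⌉ = ⌈2465/39⌉ − ⌈2436/39⌉ = 64 − 63 = 1
n=85: ⌈(86·29)/39⌉ − ⌈(85·29)/39⌉ = ⌈2494/39⌉ − ⌈2465/39⌉ = 64 − 64 = 0
n=86: ⌈(87·29)/39⌉ − ⌈(86·29)/39⌉ = ⌈2523/39⌉ − ⌈2494/39⌉ = 65 − 64 = 1
n=87: ⌈(88·29)/39⌉ − ⌈(87·29)/39⌉ = ⌈2552/39⌉ − ⌈2523/39⌉ = 66 − 65 = 1
n=88: ⌈(89·29)/39⌉ − ⌈(88·29)/39⌉ = ⌈2581/39⌉ − ⌈2552/39⌉ = 67 − 66 = 1
n=89: ⌈(90·29)/39⌉ − ⌈(89·29)/39⌉ = ⌈2610/39⌉ − ⌈2581/39⌉ = 67 − 67 = 0
n=90: ⌈(91·29)/39⌉ − ⌈(90·29)/39⌉ = ⌈2639/39⌉ − ⌈2610/39⌉ = 68 − 67 = 1
n=91: ⌈(92·29)/39⌉ − ⌈(91·29)/39⌉ = ⌈2668/39⌉ − ⌈2639/39⌉ = 69 − 68 = 1
n=92: ⌈(93·29)/39⌉ − ⌈(92·29)/39⌉ = ⌈2697/39⌉ − ⌈2668/39⌉ = 70 − 69 = 1
n=93: ⌈(94·29)/39⌉ − ⌈(93·29)/39⌉ = ⌈2726/39⌉ − ⌈2697/39⌉ = 70 − 70 = 0
n=94: ⌈(95·29)/39⌉ − ⌈(94·29)/39⌉ = ⌈2755/39⌉ − ⌈2726/39⌉ = 71 − 70 = 1
n=95: ⌈(96·29)/39⌉ − ⌈(95·29)/39⌉ = ⌈2784/39⌉ − ⌈2755/39⌉ = 72 − 71 = 1
n=96: ⌈(97·29)/39⌉ − ⌈(96·29)/39⌉ = ⌈2813/39⌉ − ⌈2784/39⌉ = 73 − 72 = 1
n=97: ⌈(98·29)/39⌉ − ⌈(97·29)/39⌉ = ⌈2842/39⌉ − ⌈2813/39⌉ = 73 − 73 = 0
n=98: ⌈(99·29)/39⌉ − ⌈(98·29)/39⌉ = ⌈2871/39⌉ − ⌈2842/39⌉ = 74 − 73 = 1
n=99: ⌈(100·29)/39⌉ − ⌈(99·29)/39⌉ = ⌈2900/39⌉ − ⌈2871/39⌉ = 75 − 74 = 1
n=100: ⌈(101·29)/39⌉ − ⌈(100·29)/39⌉ = ⌈2929/39⌉ − ⌈2900/39⌉ = 76 − 75 = 1
n=101: ⌈(102·29)/39⌉ − ⌈(101·29)/39⌉ = ⌈2958/39⌉ − ⌈2929/39⌉ = 76 − 76 = 0
n=102: ⌈(103·29)/39⌉ − ⌈(102·29)/39⌉ = ⌈2987/39⌉ − ⌈2958/39⌉ = 77 − 76 = 1
n=103: ⌈(104·29)/39⌉ − ⌈(103·29)/39⌉ = ⌈3016/39⌉ − ⌈2987/39⌉ = 78 − 77 = 1
n=104: ⌈(105·29)/39⌉ − ⌈(104·29)/39⌉ = ⌈3045/39⌉ − ⌈3016/39⌉ = 79 − 78 = 1
n=105: ⌈(106·29)/39⌉ − ⌈(105·29)/39⌉ = ⌈3074/39⌉ − ⌈3045/39⌉ = 79 − 79 = 0
n=106: ⌈(107·29)/39⌉ − ⌈(106·29)/39⌉ = ⌈3103/39⌉ − ⌈3074/39⌉ = 80 − 79 = 1
n=107: ⌈(108·29)/39⌉ − ⌈(107·29)/39⌉ = ⌈3132/39⌉ − ⌈3103/39⌉ = 81 − 80 = 1
n=108: ⌈(109·29)/39⌉ − ⌈(108·29)/39⌉ = ⌈3161/39⌉ − ⌈3132/39⌉ = 82 − 81 = 1
n=109: ⌈(110·29)/39⌉ − ⌈(109·29)/39⌉ = ⌈3190/39⌉ − ⌈3161/39⌉ = 82 − 82 = 0
n=110: ⌈(111·29)/39⌉ − ⌈(110·29)/39⌉ = ⌈3219/39⌉ − ⌈3190/39⌉ = 83 − 82 = 1
n=111: ⌈(112·29)/39⌉ − ⌈(111·29)/39⌉ = ⌈3248/39⌉ − ⌈3219/39⌉ = 84 − 83 = 1


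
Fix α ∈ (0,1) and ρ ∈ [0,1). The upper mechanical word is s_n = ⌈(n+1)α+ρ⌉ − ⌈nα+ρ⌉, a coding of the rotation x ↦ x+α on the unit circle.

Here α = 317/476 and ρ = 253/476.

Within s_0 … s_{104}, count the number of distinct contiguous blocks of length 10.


3

t_n = ⌈(n·317+253)/476⌉ for n = 0 … 105:
  n=0…9: ⌈253/476⌉=1 ⌈570/476⌉=2 ⌈887/476⌉=2 ⌈1204/476⌉=3 ⌈1521/476⌉=4 ⌈1838/476⌉=4 ⌈2155/476⌉=5 ⌈2472/476⌉=6 ⌈2789/476⌉=6 ⌈3106/476⌉=7
  n=10…19: ⌈3423/476⌉=8 ⌈3740/476⌉=8 ⌈4057/476⌉=9 ⌈4374/476⌉=10 ⌈4691/476⌉=10 ⌈5008/476⌉=11 ⌈5325/476⌉=12 ⌈5642/476⌉=12 ⌈5959/476⌉=13 ⌈6276/476⌉=14
  n=20…29: ⌈6593/476⌉=14 ⌈6910/476⌉=15 ⌈7227/476⌉=16 ⌈7544/476⌉=16 ⌈7861/476⌉=17 ⌈8178/476⌉=18 ⌈8495/476⌉=18 ⌈8812/476⌉=19 ⌈9129/476⌉=20 ⌈9446/476⌉=20
  n=30…39: ⌈9763/476⌉=21 ⌈10080/476⌉=22 ⌈10397/476⌉=22 ⌈10714/476⌉=23 ⌈11031/476⌉=24 ⌈11348/476⌉=24 ⌈11665/476⌉=25 ⌈11982/476⌉=26 ⌈12299/476⌉=26 ⌈12616/476⌉=27
  n=40…49: ⌈12933/476⌉=28 ⌈13250/476⌉=28 ⌈13567/476⌉=29 ⌈13884/476⌉=30 ⌈14201/476⌉=30 ⌈14518/476⌉=31 ⌈14835/476⌉=32 ⌈15152/476⌉=32 ⌈15469/476⌉=33 ⌈15786/476⌉=34
  n=50…59: ⌈16103/476⌉=34 ⌈16420/476⌉=35 ⌈16737/476⌉=36 ⌈17054/476⌉=36 ⌈17371/476⌉=37 ⌈17688/476⌉=38 ⌈18005/476⌉=38 ⌈18322/476⌉=39 ⌈18639/476⌉=40 ⌈18956/476⌉=40
  n=60…69: ⌈19273/476⌉=41 ⌈19590/476⌉=42 ⌈19907/476⌉=42 ⌈20224/476⌉=43 ⌈20541/476⌉=44 ⌈20858/476⌉=44 ⌈21175/476⌉=45 ⌈21492/476⌉=46 ⌈21809/476⌉=46 ⌈22126/476⌉=47
  n=70…79: ⌈22443/476⌉=48 ⌈22760/476⌉=48 ⌈23077/476⌉=49 ⌈23394/476⌉=50 ⌈23711/476⌉=50 ⌈24028/476⌉=51 ⌈24345/476⌉=52 ⌈24662/476⌉=52 ⌈24979/476⌉=53 ⌈25296/476⌉=54
  n=80…89: ⌈25613/476⌉=54 ⌈25930/476⌉=55 ⌈26247/476⌉=56 ⌈26564/476⌉=56 ⌈26881/476⌉=57 ⌈27198/476⌉=58 ⌈27515/476⌉=58 ⌈27832/476⌉=59 ⌈28149/476⌉=60 ⌈28466/476⌉=60
  n=90…99: ⌈28783/476⌉=61 ⌈29100/476⌉=62 ⌈29417/476⌉=62 ⌈29734/476⌉=63 ⌈30051/476⌉=64 ⌈30368/476⌉=64 ⌈30685/476⌉=65 ⌈31002/476⌉=66 ⌈31319/476⌉=66 ⌈31636/476⌉=67
  n=100…105: ⌈31953/476⌉=68 ⌈32270/476⌉=68 ⌈32587/476⌉=69 ⌈32904/476⌉=70 ⌈33221/476⌉=70 ⌈33538/476⌉=71
s_n = t_(n+1) − t_n for n = 0 … 104 gives
prefix = 101101101101101101101101101101101101101101101101101101101101101101101101101101101101101101101101101101101
slide a length-10 window over [0..9] … [95..104] (96 windows); first occurrence of each distinct factor:
  [  0..  9] 1011011011
  [  1.. 10] 0110110110
  [  2.. 11] 1101101101
  (the other 93 windows repeat one of these)
distinct factors: {0110110110, 1011011011, 1101101101}
count = 3  (Sturmian bound for length 10 is 11)


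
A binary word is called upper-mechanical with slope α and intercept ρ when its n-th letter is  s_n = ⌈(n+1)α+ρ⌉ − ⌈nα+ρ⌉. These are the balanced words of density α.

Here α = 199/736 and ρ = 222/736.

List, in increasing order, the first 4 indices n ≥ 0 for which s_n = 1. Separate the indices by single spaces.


2 6 9 13

n=0: ⌈421/736⌉−⌈222/736⌉ = 1−1 = 0
n=1: ⌈620/736⌉−⌈421/736⌉ = 1−1 = 0
n=2: ⌈819/736⌉−⌈620/736⌉ = 2−1 = 1  ← one
n=3: ⌈1018/736⌉−⌈819/736⌉ = 2−2 = 0
n=4: ⌈1217/736⌉−⌈1018/736⌉ = 2−2 = 0
n=5: ⌈1416/736⌉−⌈1217/736⌉ = 2−2 = 0
n=6: ⌈1615/736⌉−⌈1416/736⌉ = 3−2 = 1  ← one
n=7: ⌈1814/736⌉−⌈1615/736⌉ = 3−3 = 0
n=8: ⌈2013/736⌉−⌈1814/736⌉ = 3−3 = 0
n=9: ⌈2212/736⌉−⌈2013/736⌉ = 4−3 = 1  ← one
n=10: ⌈2411/736⌉−⌈2212/736⌉ = 4−4 = 0
n=11: ⌈2610/736⌉−⌈2411/736⌉ = 4−4 = 0
n=12: ⌈2809/736⌉−⌈2610/736⌉ = 4−4 = 0
n=13: ⌈3008/736⌉−⌈2809/736⌉ = 5−4 = 1  ← one
positions of the first 4 ones: 2 6 9 13


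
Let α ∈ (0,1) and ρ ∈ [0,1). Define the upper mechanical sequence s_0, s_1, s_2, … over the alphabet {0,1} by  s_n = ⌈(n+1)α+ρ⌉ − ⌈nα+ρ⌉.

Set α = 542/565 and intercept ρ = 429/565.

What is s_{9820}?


(n+1)α + ρ = (9821·542 + 429) / 565 = 5323411/565
nα + ρ     = (9820·542 + 429) / 565 = 5322869/565
⌈5323411/565⌉ = 9422,  ⌈5322869/565⌉ = 9422
s_{9820} = 9422 − 9422 = 0

0


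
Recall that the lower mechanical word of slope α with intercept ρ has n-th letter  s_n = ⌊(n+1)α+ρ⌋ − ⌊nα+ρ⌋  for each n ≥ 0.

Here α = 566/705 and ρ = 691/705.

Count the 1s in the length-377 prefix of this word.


#1s = Σ_{n=0}^{376} s_n = Σ_{n=0}^{376} (⌊(n+1)α+ρ⌋ − ⌊nα+ρ⌋)
the sum telescopes: every ⌊nα+ρ⌋ with 0 < n < 377 appears once with + and once with −, leaving ⌊377α+ρ⌋ − ⌊0·α+ρ⌋
377α + ρ = (377·566 + 691) / 705 = 214073/705
ρ = 691/705
⌊214073/705⌋ = 303,  ⌊691/705⌋ = 0
#1s = 303 − 0 = 303

303


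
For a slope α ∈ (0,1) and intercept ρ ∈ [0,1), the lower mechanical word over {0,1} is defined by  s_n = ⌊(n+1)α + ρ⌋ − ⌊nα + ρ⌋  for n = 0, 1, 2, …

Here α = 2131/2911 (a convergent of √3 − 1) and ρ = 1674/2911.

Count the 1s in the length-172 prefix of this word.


126

#1s = Σ_{n=0}^{171} s_n = Σ_{n=0}^{171} (⌊(n+1)α+ρ⌋ − ⌊nα+ρ⌋)
the sum telescopes: every ⌊nα+ρ⌋ with 0 < n < 172 appears once with + and once with −, leaving ⌊172α+ρ⌋ − ⌊0·α+ρ⌋
172α + ρ = (172·2131 + 1674) / 2911 = 368206/2911
ρ = 1674/2911
⌊368206/2911⌋ = 126,  ⌊1674/2911⌋ = 0
#1s = 126 − 0 = 126


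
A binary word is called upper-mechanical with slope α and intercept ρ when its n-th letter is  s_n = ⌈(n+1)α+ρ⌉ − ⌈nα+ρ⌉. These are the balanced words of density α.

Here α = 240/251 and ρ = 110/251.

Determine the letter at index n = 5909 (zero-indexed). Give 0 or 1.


(n+1)α + ρ = (5910·240 + 110) / 251 = 1418510/251
nα + ρ     = (5909·240 + 110) / 251 = 1418270/251
⌈1418510/251⌉ = 5652,  ⌈1418270/251⌉ = 5651
s_{5909} = 5652 − 5651 = 1

1


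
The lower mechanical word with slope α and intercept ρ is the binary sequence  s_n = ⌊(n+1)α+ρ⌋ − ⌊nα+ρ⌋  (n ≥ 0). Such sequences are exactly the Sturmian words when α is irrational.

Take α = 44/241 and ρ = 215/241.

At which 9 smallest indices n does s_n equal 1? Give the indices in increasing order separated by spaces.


n=0: ⌊259/241⌋−⌊215/241⌋ = 1−0 = 1  ← one
n=1: ⌊303/241⌋−⌊259/241⌋ = 1−1 = 0
n=2: ⌊347/241⌋−⌊303/241⌋ = 1−1 = 0
n=3: ⌊391/241⌋−⌊347/241⌋ = 1−1 = 0
n=4: ⌊435/241⌋−⌊391/241⌋ = 1−1 = 0
n=5: ⌊479/241⌋−⌊435/241⌋ = 1−1 = 0
n=6: ⌊523/241⌋−⌊479/241⌋ = 2−1 = 1  ← one
n=7: ⌊567/241⌋−⌊523/241⌋ = 2−2 = 0
n=8: ⌊611/241⌋−⌊567/241⌋ = 2−2 = 0
n=9: ⌊655/241⌋−⌊611/241⌋ = 2−2 = 0
n=10: ⌊699/241⌋−⌊655/241⌋ = 2−2 = 0
n=11: ⌊743/241⌋−⌊699/241⌋ = 3−2 = 1  ← one
n=12: ⌊787/241⌋−⌊743/241⌋ = 3−3 = 0
n=13: ⌊831/241⌋−⌊787/241⌋ = 3−3 = 0
n=14: ⌊875/241⌋−⌊831/241⌋ = 3−3 = 0
n=15: ⌊919/241⌋−⌊875/241⌋ = 3−3 = 0
n=16: ⌊963/241⌋−⌊919/241⌋ = 3−3 = 0
n=17: ⌊1007/241⌋−⌊963/241⌋ = 4−3 = 1  ← one
n=18: ⌊1051/241⌋−⌊1007/241⌋ = 4−4 = 0
n=19: ⌊1095/241⌋−⌊1051/241⌋ = 4−4 = 0
n=20: ⌊1139/241⌋−⌊1095/241⌋ = 4−4 = 0
n=21: ⌊1183/241⌋−⌊1139/241⌋ = 4−4 = 0
n=22: ⌊1227/241⌋−⌊1183/241⌋ = 5−4 = 1  ← one
n=23: ⌊1271/241⌋−⌊1227/241⌋ = 5−5 = 0
n=24: ⌊1315/241⌋−⌊1271/241⌋ = 5−5 = 0
n=25: ⌊1359/241⌋−⌊1315/241⌋ = 5−5 = 0
n=26: ⌊1403/241⌋−⌊1359/241⌋ = 5−5 = 0
n=27: ⌊1447/241⌋−⌊1403/241⌋ = 6−5 = 1  ← one
n=28: ⌊1491/241⌋−⌊1447/241⌋ = 6−6 = 0
n=29: ⌊1535/241⌋−⌊1491/241⌋ = 6−6 = 0
n=30: ⌊1579/241⌋−⌊1535/241⌋ = 6−6 = 0
n=31: ⌊1623/241⌋−⌊1579/241⌋ = 6−6 = 0
n=32: ⌊1667/241⌋−⌊1623/241⌋ = 6−6 = 0
n=33: ⌊1711/241⌋−⌊1667/241⌋ = 7−6 = 1  ← one
n=34: ⌊1755/241⌋−⌊1711/241⌋ = 7−7 = 0
n=35: ⌊1799/241⌋−⌊1755/241⌋ = 7−7 = 0
n=36: ⌊1843/241⌋−⌊1799/241⌋ = 7−7 = 0
n=37: ⌊1887/241⌋−⌊1843/241⌋ = 7−7 = 0
n=38: ⌊1931/241⌋−⌊1887/241⌋ = 8−7 = 1  ← one
n=39: ⌊1975/241⌋−⌊1931/241⌋ = 8−8 = 0
n=40: ⌊2019/241⌋−⌊1975/241⌋ = 8−8 = 0
n=41: ⌊2063/241⌋−⌊2019/241⌋ = 8−8 = 0
n=42: ⌊2107/241⌋−⌊2063/241⌋ = 8−8 = 0
n=43: ⌊2151/241⌋−⌊2107/241⌋ = 8−8 = 0
n=44: ⌊2195/241⌋−⌊2151/241⌋ = 9−8 = 1  ← one
positions of the first 9 ones: 0 6 11 17 22 27 33 38 44

0 6 11 17 22 27 33 38 44


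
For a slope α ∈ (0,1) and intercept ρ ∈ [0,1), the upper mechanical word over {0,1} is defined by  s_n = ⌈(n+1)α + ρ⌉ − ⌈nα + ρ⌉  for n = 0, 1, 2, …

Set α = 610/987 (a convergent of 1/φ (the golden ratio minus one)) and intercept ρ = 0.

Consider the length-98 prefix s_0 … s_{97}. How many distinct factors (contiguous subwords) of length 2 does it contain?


3

t_n = ⌈(n·610)/987⌉ for n = 0 … 98:
  n=0…9: ⌈0/987⌉=0 ⌈610/987⌉=1 ⌈1220/987⌉=2 ⌈1830/987⌉=2 ⌈2440/987⌉=3 ⌈3050/987⌉=4 ⌈3660/987⌉=4 ⌈4270/987⌉=5 ⌈4880/987⌉=5 ⌈5490/987⌉=6
  n=10…19: ⌈6100/987⌉=7 ⌈6710/987⌉=7 ⌈7320/987⌉=8 ⌈7930/987⌉=9 ⌈8540/987⌉=9 ⌈9150/987⌉=10 ⌈9760/987⌉=10 ⌈10370/987⌉=11 ⌈10980/987⌉=12 ⌈11590/987⌉=12
  n=20…29: ⌈12200/987⌉=13 ⌈12810/987⌉=13 ⌈13420/987⌉=14 ⌈14030/987⌉=15 ⌈14640/987⌉=15 ⌈15250/987⌉=16 ⌈15860/987⌉=17 ⌈16470/987⌉=17 ⌈17080/987⌉=18 ⌈17690/987⌉=18
  n=30…39: ⌈18300/987⌉=19 ⌈18910/987⌉=20 ⌈19520/987⌉=20 ⌈20130/987⌉=21 ⌈20740/987⌉=22 ⌈21350/987⌉=22 ⌈21960/987⌉=23 ⌈22570/987⌉=23 ⌈23180/987⌉=24 ⌈23790/987⌉=25
  n=40…49: ⌈24400/987⌉=25 ⌈25010/987⌉=26 ⌈25620/987⌉=26 ⌈26230/987⌉=27 ⌈26840/987⌉=28 ⌈27450/987⌉=28 ⌈28060/987⌉=29 ⌈28670/987⌉=30 ⌈29280/987⌉=30 ⌈29890/987⌉=31
  n=50…59: ⌈30500/987⌉=31 ⌈31110/987⌉=32 ⌈31720/987⌉=33 ⌈32330/987⌉=33 ⌈32940/987⌉=34 ⌈33550/987⌉=34 ⌈34160/987⌉=35 ⌈34770/987⌉=36 ⌈35380/987⌉=36 ⌈35990/987⌉=37
  n=60…69: ⌈36600/987⌉=38 ⌈37210/987⌉=38 ⌈37820/987⌉=39 ⌈38430/987⌉=39 ⌈39040/987⌉=40 ⌈39650/987⌉=41 ⌈40260/987⌉=41 ⌈40870/987⌉=42 ⌈41480/987⌉=43 ⌈42090/987⌉=43
  n=70…79: ⌈42700/987⌉=44 ⌈43310/987⌉=44 ⌈43920/987⌉=45 ⌈44530/987⌉=46 ⌈45140/987⌉=46 ⌈45750/987⌉=47 ⌈46360/987⌉=47 ⌈46970/987⌉=48 ⌈47580/987⌉=49 ⌈48190/987⌉=49
  n=80…89: ⌈48800/987⌉=50 ⌈49410/987⌉=51 ⌈50020/987⌉=51 ⌈50630/987⌉=52 ⌈51240/987⌉=52 ⌈51850/987⌉=53 ⌈52460/987⌉=54 ⌈53070/987⌉=54 ⌈53680/987⌉=55 ⌈54290/987⌉=56
  n=90…98: ⌈54900/987⌉=56 ⌈55510/987⌉=57 ⌈56120/987⌉=57 ⌈56730/987⌉=58 ⌈57340/987⌉=59 ⌈57950/987⌉=59 ⌈58560/987⌉=60 ⌈59170/987⌉=60 ⌈59780/987⌉=61
s_n = t_(n+1) − t_n for n = 0 … 97 gives
prefix = 11011010110110101101011011010110110101101011011010110101101101011011010110101101101011011010110101
slide a length-2 window over [0..1] … [96..97] (97 windows); first occurrence of each distinct factor:
  [  0..  1] 11
  [  1..  2] 10
  [  2..  3] 01
  (the other 94 windows repeat one of these)
distinct factors: {01, 10, 11}
count = 3  (Sturmian bound for length 2 is 3)


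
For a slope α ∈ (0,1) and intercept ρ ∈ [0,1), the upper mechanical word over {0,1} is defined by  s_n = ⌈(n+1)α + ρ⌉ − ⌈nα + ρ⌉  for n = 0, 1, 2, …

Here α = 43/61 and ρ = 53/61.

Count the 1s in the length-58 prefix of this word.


41

#1s = Σ_{n=0}^{57} s_n = Σ_{n=0}^{57} (⌈(n+1)α+ρ⌉ − ⌈nα+ρ⌉)
the sum telescopes: every ⌈nα+ρ⌉ with 0 < n < 58 appears once with + and once with −, leaving ⌈58α+ρ⌉ − ⌈0·α+ρ⌉
58α + ρ = (58·43 + 53) / 61 = 2547/61
ρ = 53/61
⌈2547/61⌉ = 42,  ⌈53/61⌉ = 1
#1s = 42 − 1 = 41


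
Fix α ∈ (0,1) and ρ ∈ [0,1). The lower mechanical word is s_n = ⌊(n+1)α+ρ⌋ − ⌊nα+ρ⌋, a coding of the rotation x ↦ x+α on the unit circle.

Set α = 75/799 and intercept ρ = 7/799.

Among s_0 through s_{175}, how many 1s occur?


16

#1s = Σ_{n=0}^{175} s_n = Σ_{n=0}^{175} (⌊(n+1)α+ρ⌋ − ⌊nα+ρ⌋)
the sum telescopes: every ⌊nα+ρ⌋ with 0 < n < 176 appears once with + and once with −, leaving ⌊176α+ρ⌋ − ⌊0·α+ρ⌋
176α + ρ = (176·75 + 7) / 799 = 13207/799
ρ = 7/799
⌊13207/799⌋ = 16,  ⌊7/799⌋ = 0
#1s = 16 − 0 = 16


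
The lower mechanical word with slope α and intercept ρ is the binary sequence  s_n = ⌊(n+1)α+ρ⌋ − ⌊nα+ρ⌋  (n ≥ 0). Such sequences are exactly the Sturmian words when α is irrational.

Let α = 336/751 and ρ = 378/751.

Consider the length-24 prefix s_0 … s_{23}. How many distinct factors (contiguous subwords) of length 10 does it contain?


t_n = ⌊(n·336+378)/751⌋ for n = 0 … 24:
  n=0…9: ⌊378/751⌋=0 ⌊714/751⌋=0 ⌊1050/751⌋=1 ⌊1386/751⌋=1 ⌊1722/751⌋=2 ⌊2058/751⌋=2 ⌊2394/751⌋=3 ⌊2730/751⌋=3 ⌊3066/751⌋=4 ⌊3402/751⌋=4
  n=10…19: ⌊3738/751⌋=4 ⌊4074/751⌋=5 ⌊4410/751⌋=5 ⌊4746/751⌋=6 ⌊5082/751⌋=6 ⌊5418/751⌋=7 ⌊5754/751⌋=7 ⌊6090/751⌋=8 ⌊6426/751⌋=8 ⌊6762/751⌋=9
  n=20…24: ⌊7098/751⌋=9 ⌊7434/751⌋=9 ⌊7770/751⌋=10 ⌊8106/751⌋=10 ⌊8442/751⌋=11
s_n = t_(n+1) − t_n for n = 0 … 23 gives
prefix = 010101010010101010100101
slide a length-10 window over [0..9] … [14..23] (15 windows); first occurrence of each distinct factor:
  [  0..  9] 0101010100
  [  1.. 10] 1010101001
  [  2.. 11] 0101010010
  [  3.. 12] 1010100101
  [  4.. 13] 0101001010
  [  5.. 14] 1010010101
  [  6.. 15] 0100101010
  [  7.. 16] 1001010101
  [  8.. 17] 0010101010
  [  9.. 18] 0101010101
  [ 10.. 19] 1010101010
  (the other 4 windows repeat one of these)
distinct factors: {0010101010, 0100101010, 0101001010, 0101010010, 0101010100, 0101010101, 1001010101, 1010010101, 1010100101, 1010101001, 1010101010}
count = 11  (Sturmian bound for length 10 is 11)

11


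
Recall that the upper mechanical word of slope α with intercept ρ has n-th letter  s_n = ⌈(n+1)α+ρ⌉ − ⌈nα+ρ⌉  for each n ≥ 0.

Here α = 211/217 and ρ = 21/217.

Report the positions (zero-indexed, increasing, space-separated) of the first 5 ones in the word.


0 1 2 4 5

n=0: ⌈232/217⌉−⌈21/217⌉ = 2−1 = 1  ← one
n=1: ⌈443/217⌉−⌈232/217⌉ = 3−2 = 1  ← one
n=2: ⌈654/217⌉−⌈443/217⌉ = 4−3 = 1  ← one
n=3: ⌈865/217⌉−⌈654/217⌉ = 4−4 = 0
n=4: ⌈1076/217⌉−⌈865/217⌉ = 5−4 = 1  ← one
n=5: ⌈1287/217⌉−⌈1076/217⌉ = 6−5 = 1  ← one
positions of the first 5 ones: 0 1 2 4 5


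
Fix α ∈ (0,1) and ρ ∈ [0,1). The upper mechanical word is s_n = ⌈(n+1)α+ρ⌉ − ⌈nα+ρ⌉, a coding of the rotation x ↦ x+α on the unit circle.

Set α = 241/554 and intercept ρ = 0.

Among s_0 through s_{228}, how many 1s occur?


#1s = Σ_{n=0}^{228} s_n = Σ_{n=0}^{228} (⌈(n+1)α+ρ⌉ − ⌈nα+ρ⌉)
the sum telescopes: every ⌈nα+ρ⌉ with 0 < n < 229 appears once with + and once with −, leaving ⌈229α+ρ⌉ − ⌈0·α+ρ⌉
229α + ρ = (229·241) / 554 = 55189/554
ρ = 0/554
⌈55189/554⌉ = 100,  ⌈0/554⌉ = 0
#1s = 100 − 0 = 100

100


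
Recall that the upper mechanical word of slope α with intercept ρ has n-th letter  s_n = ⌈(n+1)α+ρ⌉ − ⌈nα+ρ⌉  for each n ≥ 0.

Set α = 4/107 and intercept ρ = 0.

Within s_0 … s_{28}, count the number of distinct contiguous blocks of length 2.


3

t_n = ⌈(n·4)/107⌉ for n = 0 … 29:
  n=0…9: ⌈0/107⌉=0 ⌈4/107⌉=1 ⌈8/107⌉=1 ⌈12/107⌉=1 ⌈16/107⌉=1 ⌈20/107⌉=1 ⌈24/107⌉=1 ⌈28/107⌉=1 ⌈32/107⌉=1 ⌈36/107⌉=1
  n=10…19: ⌈40/107⌉=1 ⌈44/107⌉=1 ⌈48/107⌉=1 ⌈52/107⌉=1 ⌈56/107⌉=1 ⌈60/107⌉=1 ⌈64/107⌉=1 ⌈68/107⌉=1 ⌈72/107⌉=1 ⌈76/107⌉=1
  n=20…29: ⌈80/107⌉=1 ⌈84/107⌉=1 ⌈88/107⌉=1 ⌈92/107⌉=1 ⌈96/107⌉=1 ⌈100/107⌉=1 ⌈104/107⌉=1 ⌈108/107⌉=2 ⌈112/107⌉=2 ⌈116/107⌉=2
s_n = t_(n+1) − t_n for n = 0 … 28 gives
prefix = 10000000000000000000000000100
slide a length-2 window over [0..1] … [27..28] (28 windows); first occurrence of each distinct factor:
  [  0..  1] 10
  [  1..  2] 00
  [ 25.. 26] 01
  (the other 25 windows repeat one of these)
distinct factors: {00, 01, 10}
count = 3  (Sturmian bound for length 2 is 3)


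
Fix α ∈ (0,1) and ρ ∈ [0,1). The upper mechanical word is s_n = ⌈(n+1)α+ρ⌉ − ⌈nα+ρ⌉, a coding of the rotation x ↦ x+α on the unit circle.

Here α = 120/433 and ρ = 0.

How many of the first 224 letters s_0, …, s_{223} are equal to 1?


63

#1s = Σ_{n=0}^{223} s_n = Σ_{n=0}^{223} (⌈(n+1)α+ρ⌉ − ⌈nα+ρ⌉)
the sum telescopes: every ⌈nα+ρ⌉ with 0 < n < 224 appears once with + and once with −, leaving ⌈224α+ρ⌉ − ⌈0·α+ρ⌉
224α + ρ = (224·120) / 433 = 26880/433
ρ = 0/433
⌈26880/433⌉ = 63,  ⌈0/433⌉ = 0
#1s = 63 − 0 = 63


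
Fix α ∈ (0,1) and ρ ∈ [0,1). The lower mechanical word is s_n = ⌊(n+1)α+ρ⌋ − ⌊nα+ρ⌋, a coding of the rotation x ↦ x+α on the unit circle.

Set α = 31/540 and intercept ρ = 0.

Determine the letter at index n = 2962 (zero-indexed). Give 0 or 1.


0

(n+1)α + ρ = (2963·31) / 540 = 91853/540
nα + ρ     = (2962·31) / 540 = 91822/540
⌊91853/540⌋ = 170,  ⌊91822/540⌋ = 170
s_{2962} = 170 − 170 = 0


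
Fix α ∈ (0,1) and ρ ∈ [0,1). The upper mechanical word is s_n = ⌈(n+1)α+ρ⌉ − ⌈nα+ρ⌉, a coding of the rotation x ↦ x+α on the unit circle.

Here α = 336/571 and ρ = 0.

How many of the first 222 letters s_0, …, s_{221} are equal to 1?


131

#1s = Σ_{n=0}^{221} s_n = Σ_{n=0}^{221} (⌈(n+1)α+ρ⌉ − ⌈nα+ρ⌉)
the sum telescopes: every ⌈nα+ρ⌉ with 0 < n < 222 appears once with + and once with −, leaving ⌈222α+ρ⌉ − ⌈0·α+ρ⌉
222α + ρ = (222·336) / 571 = 74592/571
ρ = 0/571
⌈74592/571⌉ = 131,  ⌈0/571⌉ = 0
#1s = 131 − 0 = 131


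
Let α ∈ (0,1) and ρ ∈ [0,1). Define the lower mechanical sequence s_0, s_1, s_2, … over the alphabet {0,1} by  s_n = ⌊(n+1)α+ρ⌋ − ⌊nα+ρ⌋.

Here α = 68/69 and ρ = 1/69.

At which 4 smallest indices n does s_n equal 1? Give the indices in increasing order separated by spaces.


0 2 3 4

n=0: ⌊69/69⌋−⌊1/69⌋ = 1−0 = 1  ← one
n=1: ⌊137/69⌋−⌊69/69⌋ = 1−1 = 0
n=2: ⌊205/69⌋−⌊137/69⌋ = 2−1 = 1  ← one
n=3: ⌊273/69⌋−⌊205/69⌋ = 3−2 = 1  ← one
n=4: ⌊341/69⌋−⌊273/69⌋ = 4−3 = 1  ← one
positions of the first 4 ones: 0 2 3 4


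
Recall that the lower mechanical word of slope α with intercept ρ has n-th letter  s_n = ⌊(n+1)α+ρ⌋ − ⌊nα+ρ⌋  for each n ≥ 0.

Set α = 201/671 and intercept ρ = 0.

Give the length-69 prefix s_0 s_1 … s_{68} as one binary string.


n=0: ⌊(1·201)/671⌋ − ⌊(0·201)/671⌋ = ⌊201/671⌋ − ⌊0/671⌋ = 0 − 0 = 0
n=1: ⌊(2·201)/671⌋ − ⌊(1·201)/671⌋ = ⌊402/671⌋ − ⌊201/671⌋ = 0 − 0 = 0
n=2: ⌊(3·201)/671⌋ − ⌊(2·201)/671⌋ = ⌊603/671⌋ − ⌊402/671⌋ = 0 − 0 = 0
n=3: ⌊(4·201)/671⌋ − ⌊(3·201)/671⌋ = ⌊804/671⌋ − ⌊603/671⌋ = 1 − 0 = 1
n=4: ⌊(5·201)/671⌋ − ⌊(4·201)/671⌋ = ⌊1005/671⌋ − ⌊804/671⌋ = 1 − 1 = 0
n=5: ⌊(6·201)/671⌋ − ⌊(5·201)/671⌋ = ⌊1206/671⌋ − ⌊1005/671⌋ = 1 − 1 = 0
n=6: ⌊(7·201)/671⌋ − ⌊(6·201)/671⌋ = ⌊1407/671⌋ − ⌊1206/671⌋ = 2 − 1 = 1
n=7: ⌊(8·201)/671⌋ − ⌊(7·201)/671⌋ = ⌊1608/671⌋ − ⌊1407/671⌋ = 2 − 2 = 0
n=8: ⌊(9·201)/671⌋ − ⌊(8·201)/671⌋ = ⌊1809/671⌋ − ⌊1608/671⌋ = 2 − 2 = 0
n=9: ⌊(10·201)/671⌋ − ⌊(9·201)/671⌋ = ⌊2010/671⌋ − ⌊1809/671⌋ = 2 − 2 = 0
n=10: ⌊(11·201)/671⌋ − ⌊(10·201)/671⌋ = ⌊2211/671⌋ − ⌊2010/671⌋ = 3 − 2 = 1
n=11: ⌊(12·201)/671⌋ − ⌊(11·201)/671⌋ = ⌊2412/671⌋ − ⌊2211/671⌋ = 3 − 3 = 0
n=12: ⌊(13·201)/671⌋ − ⌊(12·201)/671⌋ = ⌊2613/671⌋ − ⌊2412/671⌋ = 3 − 3 = 0
n=13: ⌊(14·201)/671⌋ − ⌊(13·201)/671⌋ = ⌊2814/671⌋ − ⌊2613/671⌋ = 4 − 3 = 1
n=14: ⌊(15·201)/671⌋ − ⌊(14·201)/671⌋ = ⌊3015/671⌋ − ⌊2814/671⌋ = 4 − 4 = 0
n=15: ⌊(16·201)/671⌋ − ⌊(15·201)/671⌋ = ⌊3216/671⌋ − ⌊3015/671⌋ = 4 − 4 = 0
n=16: ⌊(17·201)/671⌋ − ⌊(16·201)/671⌋ = ⌊3417/671⌋ − ⌊3216/671⌋ = 5 − 4 = 1
n=17: ⌊(18·201)/671⌋ − ⌊(17·201)/671⌋ = ⌊3618/671⌋ − ⌊3417/671⌋ = 5 − 5 = 0
n=18: ⌊(19·201)/671⌋ − ⌊(18·201)/671⌋ = ⌊3819/671⌋ − ⌊3618/671⌋ = 5 − 5 = 0
n=19: ⌊(20·201)/671⌋ − ⌊(19·201)/671⌋ = ⌊4020/671⌋ − ⌊3819/671⌋ = 5 − 5 = 0
n=20: ⌊(21·201)/671⌋ − ⌊(20·201)/671⌋ = ⌊4221/671⌋ − ⌊4020/671⌋ = 6 − 5 = 1
n=21: ⌊(22·201)/671⌋ − ⌊(21·201)/671⌋ = ⌊4422/671⌋ − ⌊4221/671⌋ = 6 − 6 = 0
n=22: ⌊(23·201)/671⌋ − ⌊(22·201)/671⌋ = ⌊4623/671⌋ − ⌊4422/671⌋ = 6 − 6 = 0
n=23: ⌊(24·201)/671⌋ − ⌊(23·201)/671⌋ = ⌊4824/671⌋ − ⌊4623/671⌋ = 7 − 6 = 1
n=24: ⌊(25·201)/671⌋ − ⌊(24·201)/671⌋ = ⌊5025/671⌋ − ⌊4824/671⌋ = 7 − 7 = 0
n=25: ⌊(26·201)/671⌋ − ⌊(25·201)/671⌋ = ⌊5226/671⌋ − ⌊5025/671⌋ = 7 − 7 = 0
n=26: ⌊(27·201)/671⌋ − ⌊(26·201)/671⌋ = ⌊5427/671⌋ − ⌊5226/671⌋ = 8 − 7 = 1
n=27: ⌊(28·201)/671⌋ − ⌊(27·201)/671⌋ = ⌊5628/671⌋ − ⌊5427/671⌋ = 8 − 8 = 0
n=28: ⌊(29·201)/671⌋ − ⌊(28·201)/671⌋ = ⌊5829/671⌋ − ⌊5628/671⌋ = 8 − 8 = 0
n=29: ⌊(30·201)/671⌋ − ⌊(29·201)/671⌋ = ⌊6030/671⌋ − ⌊5829/671⌋ = 8 − 8 = 0
n=30: ⌊(31·201)/671⌋ − ⌊(30·201)/671⌋ = ⌊6231/671⌋ − ⌊6030/671⌋ = 9 − 8 = 1
n=31: ⌊(32·201)/671⌋ − ⌊(31·201)/671⌋ = ⌊6432/671⌋ − ⌊6231/671⌋ = 9 − 9 = 0
n=32: ⌊(33·201)/671⌋ − ⌊(32·201)/671⌋ = ⌊6633/671⌋ − ⌊6432/671⌋ = 9 − 9 = 0
n=33: ⌊(34·201)/671⌋ − ⌊(33·201)/671⌋ = ⌊6834/671⌋ − ⌊6633/671⌋ = 10 − 9 = 1
n=34: ⌊(35·201)/671⌋ − ⌊(34·201)/671⌋ = ⌊7035/671⌋ − ⌊6834/671⌋ = 10 − 10 = 0
n=35: ⌊(36·201)/671⌋ − ⌊(35·201)/671⌋ = ⌊7236/671⌋ − ⌊7035/671⌋ = 10 − 10 = 0
n=36: ⌊(37·201)/671⌋ − ⌊(36·201)/671⌋ = ⌊7437/671⌋ − ⌊7236/671⌋ = 11 − 10 = 1
n=37: ⌊(38·201)/671⌋ − ⌊(37·201)/671⌋ = ⌊7638/671⌋ − ⌊7437/671⌋ = 11 − 11 = 0
n=38: ⌊(39·201)/671⌋ − ⌊(38·201)/671⌋ = ⌊7839/671⌋ − ⌊7638/671⌋ = 11 − 11 = 0
n=39: ⌊(40·201)/671⌋ − ⌊(39·201)/671⌋ = ⌊8040/671⌋ − ⌊7839/671⌋ = 11 − 11 = 0
n=40: ⌊(41·201)/671⌋ − ⌊(40·201)/671⌋ = ⌊8241/671⌋ − ⌊8040/671⌋ = 12 − 11 = 1
n=41: ⌊(42·201)/671⌋ − ⌊(41·201)/671⌋ = ⌊8442/671⌋ − ⌊8241/671⌋ = 12 − 12 = 0
n=42: ⌊(43·201)/671⌋ − ⌊(42·201)/671⌋ = ⌊8643/671⌋ − ⌊8442/671⌋ = 12 − 12 = 0
n=43: ⌊(44·201)/671⌋ − ⌊(43·201)/671⌋ = ⌊8844/671⌋ − ⌊8643/671⌋ = 13 − 12 = 1
n=44: ⌊(45·201)/671⌋ − ⌊(44·201)/671⌋ = ⌊9045/671⌋ − ⌊8844/671⌋ = 13 − 13 = 0
n=45: ⌊(46·201)/671⌋ − ⌊(45·201)/671⌋ = ⌊9246/671⌋ − ⌊9045/671⌋ = 13 − 13 = 0
n=46: ⌊(47·201)/671⌋ − ⌊(46·201)/671⌋ = ⌊9447/671⌋ − ⌊9246/671⌋ = 14 − 13 = 1
n=47: ⌊(48·201)/671⌋ − ⌊(47·201)/671⌋ = ⌊9648/671⌋ − ⌊9447/671⌋ = 14 − 14 = 0
n=48: ⌊(49·201)/671⌋ − ⌊(48·201)/671⌋ = ⌊9849/671⌋ − ⌊9648/671⌋ = 14 − 14 = 0
n=49: ⌊(50·201)/671⌋ − ⌊(49·201)/671⌋ = ⌊10050/671⌋ − ⌊9849/671⌋ = 14 − 14 = 0
n=50: ⌊(51·201)/671⌋ − ⌊(50·201)/671⌋ = ⌊10251/671⌋ − ⌊10050/671⌋ = 15 − 14 = 1
n=51: ⌊(52·201)/671⌋ − ⌊(51·201)/671⌋ = ⌊10452/671⌋ − ⌊10251/671⌋ = 15 − 15 = 0
n=52: ⌊(53·201)/671⌋ − ⌊(52·201)/671⌋ = ⌊10653/671⌋ − ⌊10452/671⌋ = 15 − 15 = 0
n=53: ⌊(54·201)/671⌋ − ⌊(53·201)/671⌋ = ⌊10854/671⌋ − ⌊10653/671⌋ = 16 − 15 = 1
n=54: ⌊(55·201)/671⌋ − ⌊(54·201)/671⌋ = ⌊11055/671⌋ − ⌊10854/671⌋ = 16 − 16 = 0
n=55: ⌊(56·201)/671⌋ − ⌊(55·201)/671⌋ = ⌊11256/671⌋ − ⌊11055/671⌋ = 16 − 16 = 0
n=56: ⌊(57·201)/671⌋ − ⌊(56·201)/671⌋ = ⌊11457/671⌋ − ⌊11256/671⌋ = 17 − 16 = 1
n=57: ⌊(58·201)/671⌋ − ⌊(57·201)/671⌋ = ⌊11658/671⌋ − ⌊11457/671⌋ = 17 − 17 = 0
n=58: ⌊(59·201)/671⌋ − ⌊(58·201)/671⌋ = ⌊11859/671⌋ − ⌊11658/671⌋ = 17 − 17 = 0
n=59: ⌊(60·201)/671⌋ − ⌊(59·201)/671⌋ = ⌊12060/671⌋ − ⌊11859/671⌋ = 17 − 17 = 0
n=60: ⌊(61·201)/671⌋ − ⌊(60·201)/671⌋ = ⌊12261/671⌋ − ⌊12060/671⌋ = 18 − 17 = 1
n=61: ⌊(62·201)/671⌋ − ⌊(61·201)/671⌋ = ⌊12462/671⌋ − ⌊12261/671⌋ = 18 − 18 = 0
n=62: ⌊(63·201)/671⌋ − ⌊(62·201)/671⌋ = ⌊12663/671⌋ − ⌊12462/671⌋ = 18 − 18 = 0
n=63: ⌊(64·201)/671⌋ − ⌊(63·201)/671⌋ = ⌊12864/671⌋ − ⌊12663/671⌋ = 19 − 18 = 1
n=64: ⌊(65·201)/671⌋ − ⌊(64·201)/671⌋ = ⌊13065/671⌋ − ⌊12864/671⌋ = 19 − 19 = 0
n=65: ⌊(66·201)/671⌋ − ⌊(65·201)/671⌋ = ⌊13266/671⌋ − ⌊13065/671⌋ = 19 − 19 = 0
n=66: ⌊(67·201)/671⌋ − ⌊(66·201)/671⌋ = ⌊13467/671⌋ − ⌊13266/671⌋ = 20 − 19 = 1
n=67: ⌊(68·201)/671⌋ − ⌊(67·201)/671⌋ = ⌊13668/671⌋ − ⌊13467/671⌋ = 20 − 20 = 0
n=68: ⌊(69·201)/671⌋ − ⌊(68·201)/671⌋ = ⌊13869/671⌋ − ⌊13668/671⌋ = 20 − 20 = 0

000100100010010010001001001000100100100010010010001001001000100100100
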